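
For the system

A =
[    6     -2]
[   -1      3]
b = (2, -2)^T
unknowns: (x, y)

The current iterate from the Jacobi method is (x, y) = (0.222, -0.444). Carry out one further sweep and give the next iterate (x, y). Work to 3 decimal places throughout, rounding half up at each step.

One sweep:
  x = (2 - (-2)·-0.444) / (6) = 0.185
  y = (-2 - (-1)·0.222) / (3) = -0.593

(0.185, -0.593)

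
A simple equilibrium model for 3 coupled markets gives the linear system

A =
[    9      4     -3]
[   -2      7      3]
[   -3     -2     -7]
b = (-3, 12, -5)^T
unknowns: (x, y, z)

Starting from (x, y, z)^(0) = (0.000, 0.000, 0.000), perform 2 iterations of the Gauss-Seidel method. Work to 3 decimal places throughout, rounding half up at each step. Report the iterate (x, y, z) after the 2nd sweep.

Iteration 1:
  x = (-3 - (4)·0.000 - (-3)·0.000) / (9) = -0.333
  y = (12 - (-2)·-0.333 - (3)·0.000) / (7) = 1.619
  z = (-5 - (-3)·-0.333 - (-2)·1.619) / (-7) = 0.394
Iteration 2:
  x = (-3 - (4)·1.619 - (-3)·0.394) / (9) = -0.922
  y = (12 - (-2)·-0.922 - (3)·0.394) / (7) = 1.282
  z = (-5 - (-3)·-0.922 - (-2)·1.282) / (-7) = 0.743

(-0.922, 1.282, 0.743)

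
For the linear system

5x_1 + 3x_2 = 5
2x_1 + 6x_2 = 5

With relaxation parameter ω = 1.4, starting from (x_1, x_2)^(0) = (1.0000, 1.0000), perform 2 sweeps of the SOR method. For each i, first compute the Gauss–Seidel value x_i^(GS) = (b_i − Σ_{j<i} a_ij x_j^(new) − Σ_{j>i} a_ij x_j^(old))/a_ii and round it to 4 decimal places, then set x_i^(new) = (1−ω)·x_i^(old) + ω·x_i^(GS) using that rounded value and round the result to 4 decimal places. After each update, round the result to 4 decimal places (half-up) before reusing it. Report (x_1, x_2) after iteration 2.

(0.7547, 0.5377)

Iteration 1:
  x_1: GS value = (5 - (3)·1.0000) / (5) = 0.4000;  x_1 ← (1−ω)·1.0000 + ω·0.4000 = 0.1600
  x_2: GS value = (5 - (2)·0.1600) / (6) = 0.7800;  x_2 ← (1−ω)·1.0000 + ω·0.7800 = 0.6920
Iteration 2:
  x_1: GS value = (5 - (3)·0.6920) / (5) = 0.5848;  x_1 ← (1−ω)·0.1600 + ω·0.5848 = 0.7547
  x_2: GS value = (5 - (2)·0.7547) / (6) = 0.5818;  x_2 ← (1−ω)·0.6920 + ω·0.5818 = 0.5377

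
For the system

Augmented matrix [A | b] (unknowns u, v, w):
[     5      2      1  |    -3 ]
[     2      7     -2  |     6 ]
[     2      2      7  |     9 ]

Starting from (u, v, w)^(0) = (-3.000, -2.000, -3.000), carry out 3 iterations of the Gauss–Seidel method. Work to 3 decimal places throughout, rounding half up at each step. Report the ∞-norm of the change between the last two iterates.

0.642

Iteration 1:
  u = (-3 - (2)·-2.000 - (1)·-3.000) / (5) = 0.800
  v = (6 - (2)·0.800 - (-2)·-3.000) / (7) = -0.229
  w = (9 - (2)·0.800 - (2)·-0.229) / (7) = 1.123
Iteration 2:
  u = (-3 - (2)·-0.229 - (1)·1.123) / (5) = -0.733
  v = (6 - (2)·-0.733 - (-2)·1.123) / (7) = 1.387
  w = (9 - (2)·-0.733 - (2)·1.387) / (7) = 1.099
Iteration 3:
  u = (-3 - (2)·1.387 - (1)·1.099) / (5) = -1.375
  v = (6 - (2)·-1.375 - (-2)·1.099) / (7) = 1.564
  w = (9 - (2)·-1.375 - (2)·1.564) / (7) = 1.232
Change: (-0.642, 0.177, 0.133) → max |·| = 0.642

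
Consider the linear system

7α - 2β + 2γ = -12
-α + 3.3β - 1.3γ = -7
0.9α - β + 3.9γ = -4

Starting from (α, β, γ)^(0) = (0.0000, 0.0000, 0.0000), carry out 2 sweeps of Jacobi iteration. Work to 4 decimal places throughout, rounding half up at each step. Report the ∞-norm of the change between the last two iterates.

Iteration 1:
  α = (-12 - (-2)·0.0000 - (2)·0.0000) / (7) = -1.7143
  β = (-7 - (-1)·0.0000 - (-1.3)·0.0000) / (3.3) = -2.1212
  γ = (-4 - (0.9)·0.0000 - (-1)·0.0000) / (3.9) = -1.0256
Iteration 2:
  α = (-12 - (-2)·-2.1212 - (2)·-1.0256) / (7) = -2.0273
  β = (-7 - (-1)·-1.7143 - (-1.3)·-1.0256) / (3.3) = -3.0447
  γ = (-4 - (0.9)·-1.7143 - (-1)·-2.1212) / (3.9) = -1.1739
Change: (-0.3130, -0.9235, -0.1483) → max |·| = 0.9235

0.9235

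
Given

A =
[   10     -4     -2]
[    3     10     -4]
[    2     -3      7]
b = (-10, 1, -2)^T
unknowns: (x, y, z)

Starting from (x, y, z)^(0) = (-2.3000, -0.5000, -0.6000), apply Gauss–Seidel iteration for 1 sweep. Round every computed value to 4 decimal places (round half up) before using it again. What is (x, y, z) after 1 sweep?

(-1.3200, 0.2560, 0.2011)

Iteration 1:
  x = (-10 - (-4)·-0.5000 - (-2)·-0.6000) / (10) = -1.3200
  y = (1 - (3)·-1.3200 - (-4)·-0.6000) / (10) = 0.2560
  z = (-2 - (2)·-1.3200 - (-3)·0.2560) / (7) = 0.2011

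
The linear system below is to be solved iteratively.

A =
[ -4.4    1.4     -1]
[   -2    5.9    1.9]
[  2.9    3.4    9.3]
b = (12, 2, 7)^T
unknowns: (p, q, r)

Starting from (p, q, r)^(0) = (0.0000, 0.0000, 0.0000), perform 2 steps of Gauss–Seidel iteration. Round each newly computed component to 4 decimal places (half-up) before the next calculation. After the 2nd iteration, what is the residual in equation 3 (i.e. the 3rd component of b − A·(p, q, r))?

0.0000

Iteration 1:
  p = (12 - (1.4)·0.0000 - (-1)·0.0000) / (-4.4) = -2.7273
  q = (2 - (-2)·-2.7273 - (1.9)·0.0000) / (5.9) = -0.5855
  r = (7 - (2.9)·-2.7273 - (3.4)·-0.5855) / (9.3) = 1.8172
Iteration 2:
  p = (12 - (1.4)·-0.5855 - (-1)·1.8172) / (-4.4) = -3.3266
  q = (2 - (-2)·-3.3266 - (1.9)·1.8172) / (5.9) = -1.3739
  r = (7 - (2.9)·-3.3266 - (3.4)·-1.3739) / (9.3) = 2.2923
Residual b − A·x = (1.5787, -0.9026, 0.0000)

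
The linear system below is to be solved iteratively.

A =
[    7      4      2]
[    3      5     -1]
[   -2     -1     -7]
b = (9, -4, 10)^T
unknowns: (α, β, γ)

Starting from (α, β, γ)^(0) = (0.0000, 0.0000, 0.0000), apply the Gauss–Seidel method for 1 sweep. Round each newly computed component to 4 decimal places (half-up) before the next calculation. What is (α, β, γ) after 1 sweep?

(1.2857, -1.5714, -1.5714)

Iteration 1:
  α = (9 - (4)·0.0000 - (2)·0.0000) / (7) = 1.2857
  β = (-4 - (3)·1.2857 - (-1)·0.0000) / (5) = -1.5714
  γ = (10 - (-2)·1.2857 - (-1)·-1.5714) / (-7) = -1.5714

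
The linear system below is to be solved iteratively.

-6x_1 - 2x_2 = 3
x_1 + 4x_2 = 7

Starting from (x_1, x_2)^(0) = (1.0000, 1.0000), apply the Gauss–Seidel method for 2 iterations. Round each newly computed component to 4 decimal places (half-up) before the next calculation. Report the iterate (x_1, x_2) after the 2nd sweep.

Iteration 1:
  x_1 = (3 - (-2)·1.0000) / (-6) = -0.8333
  x_2 = (7 - (1)·-0.8333) / (4) = 1.9583
Iteration 2:
  x_1 = (3 - (-2)·1.9583) / (-6) = -1.1528
  x_2 = (7 - (1)·-1.1528) / (4) = 2.0382

(-1.1528, 2.0382)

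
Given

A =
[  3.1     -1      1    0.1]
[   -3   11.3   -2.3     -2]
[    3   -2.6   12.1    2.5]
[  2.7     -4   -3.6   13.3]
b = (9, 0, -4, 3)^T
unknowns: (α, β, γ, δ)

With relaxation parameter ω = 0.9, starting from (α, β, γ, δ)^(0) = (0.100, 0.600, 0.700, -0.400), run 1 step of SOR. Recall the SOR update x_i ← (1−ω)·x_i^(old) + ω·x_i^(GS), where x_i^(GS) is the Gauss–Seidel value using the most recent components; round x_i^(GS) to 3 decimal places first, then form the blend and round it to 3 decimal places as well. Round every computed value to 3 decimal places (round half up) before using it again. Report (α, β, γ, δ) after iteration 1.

(2.606, 0.748, -0.590, -0.254)

Iteration 1:
  α: GS value = (9 - (-1)·0.600 - (1)·0.700 - (0.1)·-0.400) / (3.1) = 2.884;  α ← (1−ω)·0.100 + ω·2.884 = 2.606
  β: GS value = (0 - (-3)·2.606 - (-2.3)·0.700 - (-2)·-0.400) / (11.3) = 0.764;  β ← (1−ω)·0.600 + ω·0.764 = 0.748
  γ: GS value = (-4 - (3)·2.606 - (-2.6)·0.748 - (2.5)·-0.400) / (12.1) = -0.733;  γ ← (1−ω)·0.700 + ω·-0.733 = -0.590
  δ: GS value = (3 - (2.7)·2.606 - (-4)·0.748 - (-3.6)·-0.590) / (13.3) = -0.238;  δ ← (1−ω)·-0.400 + ω·-0.238 = -0.254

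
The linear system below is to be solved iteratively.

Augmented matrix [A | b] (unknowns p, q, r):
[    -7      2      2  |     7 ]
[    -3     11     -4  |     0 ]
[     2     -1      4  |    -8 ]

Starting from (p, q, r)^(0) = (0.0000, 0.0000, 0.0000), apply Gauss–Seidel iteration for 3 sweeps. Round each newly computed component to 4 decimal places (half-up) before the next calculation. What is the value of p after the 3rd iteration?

Iteration 1:
  p = (7 - (2)·0.0000 - (2)·0.0000) / (-7) = -1.0000
  q = (0 - (-3)·-1.0000 - (-4)·0.0000) / (11) = -0.2727
  r = (-8 - (2)·-1.0000 - (-1)·-0.2727) / (4) = -1.5682
Iteration 2:
  p = (7 - (2)·-0.2727 - (2)·-1.5682) / (-7) = -1.5260
  q = (0 - (-3)·-1.5260 - (-4)·-1.5682) / (11) = -0.9864
  r = (-8 - (2)·-1.5260 - (-1)·-0.9864) / (4) = -1.4836
Iteration 3:
  p = (7 - (2)·-0.9864 - (2)·-1.4836) / (-7) = -1.7057
  q = (0 - (-3)·-1.7057 - (-4)·-1.4836) / (11) = -1.0047
  r = (-8 - (2)·-1.7057 - (-1)·-1.0047) / (4) = -1.3983

-1.7057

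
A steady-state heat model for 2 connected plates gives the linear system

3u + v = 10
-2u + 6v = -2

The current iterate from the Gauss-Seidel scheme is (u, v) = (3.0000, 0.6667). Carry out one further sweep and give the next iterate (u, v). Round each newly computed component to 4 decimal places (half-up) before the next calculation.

(3.1111, 0.7037)

One sweep:
  u = (10 - (1)·0.6667) / (3) = 3.1111
  v = (-2 - (-2)·3.1111) / (6) = 0.7037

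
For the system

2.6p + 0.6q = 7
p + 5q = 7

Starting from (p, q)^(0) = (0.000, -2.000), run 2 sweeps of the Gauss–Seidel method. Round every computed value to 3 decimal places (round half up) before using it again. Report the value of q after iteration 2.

0.897

Iteration 1:
  p = (7 - (0.6)·-2.000) / (2.6) = 3.154
  q = (7 - (1)·3.154) / (5) = 0.769
Iteration 2:
  p = (7 - (0.6)·0.769) / (2.6) = 2.515
  q = (7 - (1)·2.515) / (5) = 0.897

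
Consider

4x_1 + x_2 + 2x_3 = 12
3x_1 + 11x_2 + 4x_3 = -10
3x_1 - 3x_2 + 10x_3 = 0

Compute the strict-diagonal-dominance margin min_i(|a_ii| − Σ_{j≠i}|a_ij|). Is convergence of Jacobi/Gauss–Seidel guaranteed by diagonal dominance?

1

row 1: |4| − (1+2) = 1
row 2: |11| − (3+4) = 4
row 3: |10| − (3+3) = 4
minimum over rows = 1 → strictly diagonally dominant (convergence guaranteed)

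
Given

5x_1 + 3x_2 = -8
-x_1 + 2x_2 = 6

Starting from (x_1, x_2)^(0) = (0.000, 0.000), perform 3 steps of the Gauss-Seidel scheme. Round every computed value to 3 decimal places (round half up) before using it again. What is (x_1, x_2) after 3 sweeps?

Iteration 1:
  x_1 = (-8 - (3)·0.000) / (5) = -1.600
  x_2 = (6 - (-1)·-1.600) / (2) = 2.200
Iteration 2:
  x_1 = (-8 - (3)·2.200) / (5) = -2.920
  x_2 = (6 - (-1)·-2.920) / (2) = 1.540
Iteration 3:
  x_1 = (-8 - (3)·1.540) / (5) = -2.524
  x_2 = (6 - (-1)·-2.524) / (2) = 1.738

(-2.524, 1.738)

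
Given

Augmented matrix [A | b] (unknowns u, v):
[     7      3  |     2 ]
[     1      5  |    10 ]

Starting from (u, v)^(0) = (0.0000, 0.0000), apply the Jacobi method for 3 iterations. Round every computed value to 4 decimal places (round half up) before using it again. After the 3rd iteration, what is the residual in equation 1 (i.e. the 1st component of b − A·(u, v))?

Iteration 1:
  u = (2 - (3)·0.0000) / (7) = 0.2857
  v = (10 - (1)·0.0000) / (5) = 2.0000
Iteration 2:
  u = (2 - (3)·2.0000) / (7) = -0.5714
  v = (10 - (1)·0.2857) / (5) = 1.9429
Iteration 3:
  u = (2 - (3)·1.9429) / (7) = -0.5470
  v = (10 - (1)·-0.5714) / (5) = 2.1143
Residual b − A·x = (-0.5139, -0.0245)

-0.5139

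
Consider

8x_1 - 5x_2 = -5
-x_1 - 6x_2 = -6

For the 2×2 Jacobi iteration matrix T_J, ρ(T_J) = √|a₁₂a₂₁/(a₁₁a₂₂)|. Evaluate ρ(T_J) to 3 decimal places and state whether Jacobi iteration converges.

a₁₂a₂₁/(a₁₁a₂₂) = (-5)·(-1) / ((8)·(-6)) = -0.104167
ρ = √|-0.104167| = √0.104167 = 0.323
ρ < 1, so Jacobi converges

0.323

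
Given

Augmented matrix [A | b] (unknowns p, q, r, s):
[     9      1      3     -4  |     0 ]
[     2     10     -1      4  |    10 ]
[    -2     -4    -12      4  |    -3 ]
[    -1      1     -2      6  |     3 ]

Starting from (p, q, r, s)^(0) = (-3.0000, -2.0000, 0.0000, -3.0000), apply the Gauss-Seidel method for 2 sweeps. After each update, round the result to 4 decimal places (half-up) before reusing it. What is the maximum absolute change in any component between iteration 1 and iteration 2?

1.3300

Iteration 1:
  p = (0 - (1)·-2.0000 - (3)·0.0000 - (-4)·-3.0000) / (9) = -1.1111
  q = (10 - (2)·-1.1111 - (-1)·0.0000 - (4)·-3.0000) / (10) = 2.4222
  r = (-3 - (-2)·-1.1111 - (-4)·2.4222 - (4)·-3.0000) / (-12) = -1.3722
  s = (3 - (-1)·-1.1111 - (1)·2.4222 - (-2)·-1.3722) / (6) = -0.5463
Iteration 2:
  p = (0 - (1)·2.4222 - (3)·-1.3722 - (-4)·-0.5463) / (9) = -0.0545
  q = (10 - (2)·-0.0545 - (-1)·-1.3722 - (4)·-0.5463) / (10) = 1.0922
  r = (-3 - (-2)·-0.0545 - (-4)·1.0922 - (4)·-0.5463) / (-12) = -0.2871
  s = (3 - (-1)·-0.0545 - (1)·1.0922 - (-2)·-0.2871) / (6) = 0.2132
Change: (1.0566, -1.3300, 1.0851, 0.7595) → max |·| = 1.3300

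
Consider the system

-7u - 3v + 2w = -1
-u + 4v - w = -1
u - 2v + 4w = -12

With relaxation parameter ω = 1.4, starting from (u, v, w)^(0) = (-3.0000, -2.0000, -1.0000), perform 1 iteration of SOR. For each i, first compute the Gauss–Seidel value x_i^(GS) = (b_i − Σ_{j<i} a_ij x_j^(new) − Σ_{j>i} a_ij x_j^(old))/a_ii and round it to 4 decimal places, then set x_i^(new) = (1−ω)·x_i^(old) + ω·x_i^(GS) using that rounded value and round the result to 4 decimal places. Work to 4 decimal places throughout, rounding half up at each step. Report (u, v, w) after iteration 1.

(2.2000, 0.8700, -3.9610)

Iteration 1:
  u: GS value = (-1 - (-3)·-2.0000 - (2)·-1.0000) / (-7) = 0.7143;  u ← (1−ω)·-3.0000 + ω·0.7143 = 2.2000
  v: GS value = (-1 - (-1)·2.2000 - (-1)·-1.0000) / (4) = 0.0500;  v ← (1−ω)·-2.0000 + ω·0.0500 = 0.8700
  w: GS value = (-12 - (1)·2.2000 - (-2)·0.8700) / (4) = -3.1150;  w ← (1−ω)·-1.0000 + ω·-3.1150 = -3.9610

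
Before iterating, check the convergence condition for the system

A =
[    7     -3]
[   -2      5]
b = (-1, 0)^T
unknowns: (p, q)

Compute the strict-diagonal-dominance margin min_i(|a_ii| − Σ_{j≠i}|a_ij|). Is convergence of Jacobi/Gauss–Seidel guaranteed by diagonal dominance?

row 1: |7| − (3) = 4
row 2: |5| − (2) = 3
minimum over rows = 3 → strictly diagonally dominant (convergence guaranteed)

3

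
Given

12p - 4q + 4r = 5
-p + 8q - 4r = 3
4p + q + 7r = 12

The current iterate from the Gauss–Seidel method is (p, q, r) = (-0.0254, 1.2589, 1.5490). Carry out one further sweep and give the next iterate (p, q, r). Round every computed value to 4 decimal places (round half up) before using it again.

One sweep:
  p = (5 - (-4)·1.2589 - (4)·1.5490) / (12) = 0.3200
  q = (3 - (-1)·0.3200 - (-4)·1.5490) / (8) = 1.1895
  r = (12 - (4)·0.3200 - (1)·1.1895) / (7) = 1.3615

(0.3200, 1.1895, 1.3615)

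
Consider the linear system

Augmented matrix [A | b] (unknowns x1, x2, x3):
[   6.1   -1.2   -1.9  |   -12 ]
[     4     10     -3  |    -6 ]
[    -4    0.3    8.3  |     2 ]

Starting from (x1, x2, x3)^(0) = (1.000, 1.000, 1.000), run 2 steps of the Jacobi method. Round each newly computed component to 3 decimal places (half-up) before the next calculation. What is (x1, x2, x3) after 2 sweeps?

(-1.891, 0.190, -0.437)

Iteration 1:
  x1 = (-12 - (-1.2)·1.000 - (-1.9)·1.000) / (6.1) = -1.459
  x2 = (-6 - (4)·1.000 - (-3)·1.000) / (10) = -0.700
  x3 = (2 - (-4)·1.000 - (0.3)·1.000) / (8.3) = 0.687
Iteration 2:
  x1 = (-12 - (-1.2)·-0.700 - (-1.9)·0.687) / (6.1) = -1.891
  x2 = (-6 - (4)·-1.459 - (-3)·0.687) / (10) = 0.190
  x3 = (2 - (-4)·-1.459 - (0.3)·-0.700) / (8.3) = -0.437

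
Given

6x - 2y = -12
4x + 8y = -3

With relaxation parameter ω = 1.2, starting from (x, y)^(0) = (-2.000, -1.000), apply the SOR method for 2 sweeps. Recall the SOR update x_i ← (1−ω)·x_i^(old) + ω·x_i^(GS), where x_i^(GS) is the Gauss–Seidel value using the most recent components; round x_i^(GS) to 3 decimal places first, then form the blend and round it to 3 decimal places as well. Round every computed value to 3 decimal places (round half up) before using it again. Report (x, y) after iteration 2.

(-1.444, 0.178)

Iteration 1:
  x: GS value = (-12 - (-2)·-1.000) / (6) = -2.333;  x ← (1−ω)·-2.000 + ω·-2.333 = -2.400
  y: GS value = (-3 - (4)·-2.400) / (8) = 0.825;  y ← (1−ω)·-1.000 + ω·0.825 = 1.190
Iteration 2:
  x: GS value = (-12 - (-2)·1.190) / (6) = -1.603;  x ← (1−ω)·-2.400 + ω·-1.603 = -1.444
  y: GS value = (-3 - (4)·-1.444) / (8) = 0.347;  y ← (1−ω)·1.190 + ω·0.347 = 0.178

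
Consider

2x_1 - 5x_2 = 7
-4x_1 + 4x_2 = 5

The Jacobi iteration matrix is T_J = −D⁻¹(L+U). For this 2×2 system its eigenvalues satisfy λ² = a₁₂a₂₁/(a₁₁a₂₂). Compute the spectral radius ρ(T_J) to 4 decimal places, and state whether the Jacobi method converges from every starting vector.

a₁₂a₂₁/(a₁₁a₂₂) = (-5)·(-4) / ((2)·(4)) = 2.500000
ρ = √|2.500000| = √2.500000 = 1.5811
ρ > 1, so Jacobi diverges

1.5811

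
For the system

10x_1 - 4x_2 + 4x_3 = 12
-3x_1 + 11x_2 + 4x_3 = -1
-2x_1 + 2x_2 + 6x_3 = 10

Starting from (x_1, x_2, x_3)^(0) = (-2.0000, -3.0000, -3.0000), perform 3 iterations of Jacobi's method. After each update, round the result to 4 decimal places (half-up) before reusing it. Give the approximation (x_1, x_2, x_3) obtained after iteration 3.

Iteration 1:
  x_1 = (12 - (-4)·-3.0000 - (4)·-3.0000) / (10) = 1.2000
  x_2 = (-1 - (-3)·-2.0000 - (4)·-3.0000) / (11) = 0.4545
  x_3 = (10 - (-2)·-2.0000 - (2)·-3.0000) / (6) = 2.0000
Iteration 2:
  x_1 = (12 - (-4)·0.4545 - (4)·2.0000) / (10) = 0.5818
  x_2 = (-1 - (-3)·1.2000 - (4)·2.0000) / (11) = -0.4909
  x_3 = (10 - (-2)·1.2000 - (2)·0.4545) / (6) = 1.9152
Iteration 3:
  x_1 = (12 - (-4)·-0.4909 - (4)·1.9152) / (10) = 0.2376
  x_2 = (-1 - (-3)·0.5818 - (4)·1.9152) / (11) = -0.6287
  x_3 = (10 - (-2)·0.5818 - (2)·-0.4909) / (6) = 2.0242

(0.2376, -0.6287, 2.0242)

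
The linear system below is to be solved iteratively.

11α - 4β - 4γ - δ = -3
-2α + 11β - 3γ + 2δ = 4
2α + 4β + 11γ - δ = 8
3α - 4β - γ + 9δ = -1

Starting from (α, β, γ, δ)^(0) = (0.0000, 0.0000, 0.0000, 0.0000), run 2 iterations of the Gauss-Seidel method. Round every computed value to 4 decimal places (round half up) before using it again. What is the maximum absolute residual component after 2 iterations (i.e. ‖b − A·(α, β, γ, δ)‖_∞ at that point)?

Iteration 1:
  α = (-3 - (-4)·0.0000 - (-4)·0.0000 - (-1)·0.0000) / (11) = -0.2727
  β = (4 - (-2)·-0.2727 - (-3)·0.0000 - (2)·0.0000) / (11) = 0.3141
  γ = (8 - (2)·-0.2727 - (4)·0.3141 - (-1)·0.0000) / (11) = 0.6626
  δ = (-1 - (3)·-0.2727 - (-4)·0.3141 - (-1)·0.6626) / (9) = 0.1930
Iteration 2:
  α = (-3 - (-4)·0.3141 - (-4)·0.6626 - (-1)·0.1930) / (11) = 0.1000
  β = (4 - (-2)·0.1000 - (-3)·0.6626 - (2)·0.1930) / (11) = 0.5274
  γ = (8 - (2)·0.1000 - (4)·0.5274 - (-1)·0.1930) / (11) = 0.5349
  δ = (-1 - (3)·0.1000 - (-4)·0.5274 - (-1)·0.5349) / (9) = 0.1494
Residual b − A·x = (0.2986, -0.2955, -0.0441, -0.0001); ∞-norm = 0.2986

0.2986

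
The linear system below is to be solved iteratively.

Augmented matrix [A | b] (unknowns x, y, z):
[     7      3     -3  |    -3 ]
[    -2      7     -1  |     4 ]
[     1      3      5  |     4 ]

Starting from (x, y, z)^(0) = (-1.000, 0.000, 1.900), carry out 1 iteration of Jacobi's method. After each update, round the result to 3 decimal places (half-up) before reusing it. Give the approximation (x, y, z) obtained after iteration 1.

Iteration 1:
  x = (-3 - (3)·0.000 - (-3)·1.900) / (7) = 0.386
  y = (4 - (-2)·-1.000 - (-1)·1.900) / (7) = 0.557
  z = (4 - (1)·-1.000 - (3)·0.000) / (5) = 1.000

(0.386, 0.557, 1.000)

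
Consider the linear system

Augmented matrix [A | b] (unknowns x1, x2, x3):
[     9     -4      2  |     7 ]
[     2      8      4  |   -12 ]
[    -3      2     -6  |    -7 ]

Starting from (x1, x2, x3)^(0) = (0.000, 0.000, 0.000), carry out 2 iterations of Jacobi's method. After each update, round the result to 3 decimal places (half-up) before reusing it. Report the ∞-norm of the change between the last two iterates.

0.926

Iteration 1:
  x1 = (7 - (-4)·0.000 - (2)·0.000) / (9) = 0.778
  x2 = (-12 - (2)·0.000 - (4)·0.000) / (8) = -1.500
  x3 = (-7 - (-3)·0.000 - (2)·0.000) / (-6) = 1.167
Iteration 2:
  x1 = (7 - (-4)·-1.500 - (2)·1.167) / (9) = -0.148
  x2 = (-12 - (2)·0.778 - (4)·1.167) / (8) = -2.278
  x3 = (-7 - (-3)·0.778 - (2)·-1.500) / (-6) = 0.278
Change: (-0.926, -0.778, -0.889) → max |·| = 0.926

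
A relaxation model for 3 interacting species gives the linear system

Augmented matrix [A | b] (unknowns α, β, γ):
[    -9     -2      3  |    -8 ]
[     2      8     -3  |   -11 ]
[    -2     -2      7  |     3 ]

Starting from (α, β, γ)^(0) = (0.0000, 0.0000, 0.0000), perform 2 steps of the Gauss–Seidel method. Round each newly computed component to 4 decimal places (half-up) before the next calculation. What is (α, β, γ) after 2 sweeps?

(1.3192, -1.6200, 0.3426)

Iteration 1:
  α = (-8 - (-2)·0.0000 - (3)·0.0000) / (-9) = 0.8889
  β = (-11 - (2)·0.8889 - (-3)·0.0000) / (8) = -1.5972
  γ = (3 - (-2)·0.8889 - (-2)·-1.5972) / (7) = 0.2262
Iteration 2:
  α = (-8 - (-2)·-1.5972 - (3)·0.2262) / (-9) = 1.3192
  β = (-11 - (2)·1.3192 - (-3)·0.2262) / (8) = -1.6200
  γ = (3 - (-2)·1.3192 - (-2)·-1.6200) / (7) = 0.3426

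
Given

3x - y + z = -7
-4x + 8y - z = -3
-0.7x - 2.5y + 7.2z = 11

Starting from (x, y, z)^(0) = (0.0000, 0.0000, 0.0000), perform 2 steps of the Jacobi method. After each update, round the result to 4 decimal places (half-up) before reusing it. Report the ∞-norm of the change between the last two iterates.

0.9757

Iteration 1:
  x = (-7 - (-1)·0.0000 - (1)·0.0000) / (3) = -2.3333
  y = (-3 - (-4)·0.0000 - (-1)·0.0000) / (8) = -0.3750
  z = (11 - (-0.7)·0.0000 - (-2.5)·0.0000) / (7.2) = 1.5278
Iteration 2:
  x = (-7 - (-1)·-0.3750 - (1)·1.5278) / (3) = -2.9676
  y = (-3 - (-4)·-2.3333 - (-1)·1.5278) / (8) = -1.3507
  z = (11 - (-0.7)·-2.3333 - (-2.5)·-0.3750) / (7.2) = 1.1707
Change: (-0.6343, -0.9757, -0.3571) → max |·| = 0.9757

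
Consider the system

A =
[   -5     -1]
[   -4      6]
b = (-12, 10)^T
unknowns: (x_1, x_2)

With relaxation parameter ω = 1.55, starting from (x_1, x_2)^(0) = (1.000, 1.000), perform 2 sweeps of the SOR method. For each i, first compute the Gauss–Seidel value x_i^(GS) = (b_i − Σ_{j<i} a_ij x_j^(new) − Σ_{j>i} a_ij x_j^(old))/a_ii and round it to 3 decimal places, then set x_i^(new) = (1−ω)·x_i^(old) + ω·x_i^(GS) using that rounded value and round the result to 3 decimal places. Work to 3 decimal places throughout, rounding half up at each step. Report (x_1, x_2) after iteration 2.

(0.600, 0.460)

Iteration 1:
  x_1: GS value = (-12 - (-1)·1.000) / (-5) = 2.200;  x_1 ← (1−ω)·1.000 + ω·2.200 = 2.860
  x_2: GS value = (10 - (-4)·2.860) / (6) = 3.573;  x_2 ← (1−ω)·1.000 + ω·3.573 = 4.988
Iteration 2:
  x_1: GS value = (-12 - (-1)·4.988) / (-5) = 1.402;  x_1 ← (1−ω)·2.860 + ω·1.402 = 0.600
  x_2: GS value = (10 - (-4)·0.600) / (6) = 2.067;  x_2 ← (1−ω)·4.988 + ω·2.067 = 0.460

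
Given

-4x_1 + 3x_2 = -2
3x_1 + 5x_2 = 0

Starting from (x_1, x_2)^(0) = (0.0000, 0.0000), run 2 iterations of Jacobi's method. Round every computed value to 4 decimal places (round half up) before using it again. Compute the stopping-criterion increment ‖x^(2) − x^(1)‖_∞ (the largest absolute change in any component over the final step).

0.3000

Iteration 1:
  x_1 = (-2 - (3)·0.0000) / (-4) = 0.5000
  x_2 = (0 - (3)·0.0000) / (5) = 0.0000
Iteration 2:
  x_1 = (-2 - (3)·0.0000) / (-4) = 0.5000
  x_2 = (0 - (3)·0.5000) / (5) = -0.3000
Change: (0.0000, -0.3000) → max |·| = 0.3000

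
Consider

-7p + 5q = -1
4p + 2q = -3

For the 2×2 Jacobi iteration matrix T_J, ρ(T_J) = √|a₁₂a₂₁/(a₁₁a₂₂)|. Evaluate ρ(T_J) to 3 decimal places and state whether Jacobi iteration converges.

1.195

a₁₂a₂₁/(a₁₁a₂₂) = (5)·(4) / ((-7)·(2)) = -1.428571
ρ = √|-1.428571| = √1.428571 = 1.195
ρ > 1, so Jacobi diverges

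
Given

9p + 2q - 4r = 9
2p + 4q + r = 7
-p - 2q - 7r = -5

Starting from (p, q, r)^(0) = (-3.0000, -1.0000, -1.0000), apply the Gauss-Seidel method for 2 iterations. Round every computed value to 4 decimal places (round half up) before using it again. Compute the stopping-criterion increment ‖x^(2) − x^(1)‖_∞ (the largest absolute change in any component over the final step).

Iteration 1:
  p = (9 - (2)·-1.0000 - (-4)·-1.0000) / (9) = 0.7778
  q = (7 - (2)·0.7778 - (1)·-1.0000) / (4) = 1.6111
  r = (-5 - (-1)·0.7778 - (-2)·1.6111) / (-7) = 0.1429
Iteration 2:
  p = (9 - (2)·1.6111 - (-4)·0.1429) / (9) = 0.7055
  q = (7 - (2)·0.7055 - (1)·0.1429) / (4) = 1.3615
  r = (-5 - (-1)·0.7055 - (-2)·1.3615) / (-7) = 0.2245
Change: (-0.0723, -0.2496, 0.0816) → max |·| = 0.2496

0.2496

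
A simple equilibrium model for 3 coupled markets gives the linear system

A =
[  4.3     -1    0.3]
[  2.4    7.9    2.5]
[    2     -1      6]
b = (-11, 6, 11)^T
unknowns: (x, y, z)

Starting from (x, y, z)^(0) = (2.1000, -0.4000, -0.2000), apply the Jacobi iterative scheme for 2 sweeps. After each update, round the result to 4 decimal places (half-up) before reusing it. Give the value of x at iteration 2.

-2.5896

Iteration 1:
  x = (-11 - (-1)·-0.4000 - (0.3)·-0.2000) / (4.3) = -2.6372
  y = (6 - (2.4)·2.1000 - (2.5)·-0.2000) / (7.9) = 0.1848
  z = (11 - (2)·2.1000 - (-1)·-0.4000) / (6) = 1.0667
Iteration 2:
  x = (-11 - (-1)·0.1848 - (0.3)·1.0667) / (4.3) = -2.5896
  y = (6 - (2.4)·-2.6372 - (2.5)·1.0667) / (7.9) = 1.2231
  z = (11 - (2)·-2.6372 - (-1)·0.1848) / (6) = 2.7432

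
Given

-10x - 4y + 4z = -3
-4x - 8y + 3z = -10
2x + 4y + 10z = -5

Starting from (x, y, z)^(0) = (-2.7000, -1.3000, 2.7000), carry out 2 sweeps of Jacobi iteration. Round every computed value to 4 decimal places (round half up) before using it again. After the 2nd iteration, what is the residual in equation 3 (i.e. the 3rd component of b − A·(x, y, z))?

Iteration 1:
  x = (-3 - (-4)·-1.3000 - (4)·2.7000) / (-10) = 1.9000
  y = (-10 - (-4)·-2.7000 - (3)·2.7000) / (-8) = 3.6125
  z = (-5 - (2)·-2.7000 - (4)·-1.3000) / (10) = 0.5600
Iteration 2:
  x = (-3 - (-4)·3.6125 - (4)·0.5600) / (-10) = -0.9210
  y = (-10 - (-4)·1.9000 - (3)·0.5600) / (-8) = 0.5100
  z = (-5 - (2)·1.9000 - (4)·3.6125) / (10) = -2.3250
Residual b − A·x = (-0.8700, -2.6290, 18.0520)

18.0520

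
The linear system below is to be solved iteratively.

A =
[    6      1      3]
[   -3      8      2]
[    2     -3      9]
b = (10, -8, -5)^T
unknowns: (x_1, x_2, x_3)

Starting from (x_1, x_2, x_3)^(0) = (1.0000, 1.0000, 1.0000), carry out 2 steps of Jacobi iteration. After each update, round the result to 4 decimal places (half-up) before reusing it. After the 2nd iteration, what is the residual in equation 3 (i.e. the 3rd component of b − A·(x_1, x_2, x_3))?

-0.9865

Iteration 1:
  x_1 = (10 - (1)·1.0000 - (3)·1.0000) / (6) = 1.0000
  x_2 = (-8 - (-3)·1.0000 - (2)·1.0000) / (8) = -0.8750
  x_3 = (-5 - (2)·1.0000 - (-3)·1.0000) / (9) = -0.4444
Iteration 2:
  x_1 = (10 - (1)·-0.8750 - (3)·-0.4444) / (6) = 2.0347
  x_2 = (-8 - (-3)·1.0000 - (2)·-0.4444) / (8) = -0.5139
  x_3 = (-5 - (2)·1.0000 - (-3)·-0.8750) / (9) = -1.0694
Residual b − A·x = (1.5139, 4.3541, -0.9865)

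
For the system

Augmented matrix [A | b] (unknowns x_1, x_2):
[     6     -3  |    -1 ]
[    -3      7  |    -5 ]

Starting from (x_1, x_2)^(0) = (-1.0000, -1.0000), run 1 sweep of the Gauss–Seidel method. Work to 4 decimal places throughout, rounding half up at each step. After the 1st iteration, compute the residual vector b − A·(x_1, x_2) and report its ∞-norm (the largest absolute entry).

Iteration 1:
  x_1 = (-1 - (-3)·-1.0000) / (6) = -0.6667
  x_2 = (-5 - (-3)·-0.6667) / (7) = -1.0000
Residual b − A·x = (0.0002, -0.0001); ∞-norm = 0.0002

0.0002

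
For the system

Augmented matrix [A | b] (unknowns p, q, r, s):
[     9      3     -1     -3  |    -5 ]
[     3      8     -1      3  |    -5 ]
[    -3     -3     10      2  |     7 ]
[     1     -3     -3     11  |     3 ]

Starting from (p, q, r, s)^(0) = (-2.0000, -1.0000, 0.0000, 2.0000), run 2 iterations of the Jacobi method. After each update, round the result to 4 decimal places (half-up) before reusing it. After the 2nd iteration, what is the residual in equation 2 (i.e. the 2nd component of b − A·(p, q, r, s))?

4.4532

Iteration 1:
  p = (-5 - (3)·-1.0000 - (-1)·0.0000 - (-3)·2.0000) / (9) = 0.4444
  q = (-5 - (3)·-2.0000 - (-1)·0.0000 - (3)·2.0000) / (8) = -0.6250
  r = (7 - (-3)·-2.0000 - (-3)·-1.0000 - (2)·2.0000) / (10) = -0.6000
  s = (3 - (1)·-2.0000 - (-3)·-1.0000 - (-3)·0.0000) / (11) = 0.1818
Iteration 2:
  p = (-5 - (3)·-0.6250 - (-1)·-0.6000 - (-3)·0.1818) / (9) = -0.3533
  q = (-5 - (3)·0.4444 - (-1)·-0.6000 - (3)·0.1818) / (8) = -0.9348
  r = (7 - (-3)·0.4444 - (-3)·-0.6250 - (2)·0.1818) / (10) = 0.6095
  s = (3 - (1)·0.4444 - (-3)·-0.6250 - (-3)·-0.6000) / (11) = -0.1018
Residual b − A·x = (1.2882, 4.4532, -2.7557, 3.4972)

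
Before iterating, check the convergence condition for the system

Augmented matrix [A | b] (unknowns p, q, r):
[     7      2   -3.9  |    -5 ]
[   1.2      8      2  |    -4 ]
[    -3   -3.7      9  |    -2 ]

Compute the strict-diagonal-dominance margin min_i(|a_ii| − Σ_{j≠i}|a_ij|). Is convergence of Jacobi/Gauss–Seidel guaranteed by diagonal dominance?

row 1: |7| − (2+3.9) = 1.1
row 2: |8| − (1.2+2) = 4.8
row 3: |9| − (3+3.7) = 2.3
minimum over rows = 1.1 → strictly diagonally dominant (convergence guaranteed)

1.1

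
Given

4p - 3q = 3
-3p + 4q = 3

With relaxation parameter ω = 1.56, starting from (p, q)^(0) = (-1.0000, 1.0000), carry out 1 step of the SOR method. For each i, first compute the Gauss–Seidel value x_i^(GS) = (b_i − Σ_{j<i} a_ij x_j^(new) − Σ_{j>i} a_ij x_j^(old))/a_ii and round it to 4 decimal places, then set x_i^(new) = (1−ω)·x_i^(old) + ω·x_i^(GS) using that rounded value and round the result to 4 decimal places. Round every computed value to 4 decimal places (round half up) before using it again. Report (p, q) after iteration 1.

Iteration 1:
  p: GS value = (3 - (-3)·1.0000) / (4) = 1.5000;  p ← (1−ω)·-1.0000 + ω·1.5000 = 2.9000
  q: GS value = (3 - (-3)·2.9000) / (4) = 2.9250;  q ← (1−ω)·1.0000 + ω·2.9250 = 4.0030

(2.9000, 4.0030)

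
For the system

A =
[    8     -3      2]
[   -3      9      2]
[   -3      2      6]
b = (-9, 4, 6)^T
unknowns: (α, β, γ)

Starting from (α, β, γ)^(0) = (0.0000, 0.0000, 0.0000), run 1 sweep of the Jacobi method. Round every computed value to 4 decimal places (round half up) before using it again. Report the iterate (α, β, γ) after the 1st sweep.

Iteration 1:
  α = (-9 - (-3)·0.0000 - (2)·0.0000) / (8) = -1.1250
  β = (4 - (-3)·0.0000 - (2)·0.0000) / (9) = 0.4444
  γ = (6 - (-3)·0.0000 - (2)·0.0000) / (6) = 1.0000

(-1.1250, 0.4444, 1.0000)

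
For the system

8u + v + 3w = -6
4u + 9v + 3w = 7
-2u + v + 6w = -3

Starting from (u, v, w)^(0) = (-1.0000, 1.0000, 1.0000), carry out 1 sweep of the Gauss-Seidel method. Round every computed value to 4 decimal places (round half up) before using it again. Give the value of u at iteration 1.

-1.2500

Iteration 1:
  u = (-6 - (1)·1.0000 - (3)·1.0000) / (8) = -1.2500
  v = (7 - (4)·-1.2500 - (3)·1.0000) / (9) = 1.0000
  w = (-3 - (-2)·-1.2500 - (1)·1.0000) / (6) = -1.0833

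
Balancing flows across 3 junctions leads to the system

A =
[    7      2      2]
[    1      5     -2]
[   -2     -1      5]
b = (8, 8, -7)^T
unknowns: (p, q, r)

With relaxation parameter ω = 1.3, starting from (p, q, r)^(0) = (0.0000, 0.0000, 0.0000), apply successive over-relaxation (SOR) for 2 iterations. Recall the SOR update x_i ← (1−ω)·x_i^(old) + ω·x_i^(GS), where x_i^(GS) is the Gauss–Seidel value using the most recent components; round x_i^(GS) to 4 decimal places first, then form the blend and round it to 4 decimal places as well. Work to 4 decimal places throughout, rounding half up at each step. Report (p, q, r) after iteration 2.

Iteration 1:
  p: GS value = (8 - (2)·0.0000 - (2)·0.0000) / (7) = 1.1429;  p ← (1−ω)·0.0000 + ω·1.1429 = 1.4858
  q: GS value = (8 - (1)·1.4858 - (-2)·0.0000) / (5) = 1.3028;  q ← (1−ω)·0.0000 + ω·1.3028 = 1.6936
  r: GS value = (-7 - (-2)·1.4858 - (-1)·1.6936) / (5) = -0.4670;  r ← (1−ω)·0.0000 + ω·-0.4670 = -0.6071
Iteration 2:
  p: GS value = (8 - (2)·1.6936 - (2)·-0.6071) / (7) = 0.8324;  p ← (1−ω)·1.4858 + ω·0.8324 = 0.6364
  q: GS value = (8 - (1)·0.6364 - (-2)·-0.6071) / (5) = 1.2299;  q ← (1−ω)·1.6936 + ω·1.2299 = 1.0908
  r: GS value = (-7 - (-2)·0.6364 - (-1)·1.0908) / (5) = -0.9273;  r ← (1−ω)·-0.6071 + ω·-0.9273 = -1.0234

(0.6364, 1.0908, -1.0234)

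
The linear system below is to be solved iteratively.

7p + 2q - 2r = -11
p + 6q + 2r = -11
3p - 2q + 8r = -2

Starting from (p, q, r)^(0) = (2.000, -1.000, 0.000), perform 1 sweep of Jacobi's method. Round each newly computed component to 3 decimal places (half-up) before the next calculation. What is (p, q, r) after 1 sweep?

(-1.286, -2.167, -1.250)

Iteration 1:
  p = (-11 - (2)·-1.000 - (-2)·0.000) / (7) = -1.286
  q = (-11 - (1)·2.000 - (2)·0.000) / (6) = -2.167
  r = (-2 - (3)·2.000 - (-2)·-1.000) / (8) = -1.250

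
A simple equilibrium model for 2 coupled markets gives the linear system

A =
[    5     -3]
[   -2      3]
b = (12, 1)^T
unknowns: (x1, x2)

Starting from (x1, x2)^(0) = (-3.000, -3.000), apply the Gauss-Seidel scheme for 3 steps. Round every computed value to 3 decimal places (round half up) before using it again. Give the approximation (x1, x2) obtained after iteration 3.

(3.736, 2.824)

Iteration 1:
  x1 = (12 - (-3)·-3.000) / (5) = 0.600
  x2 = (1 - (-2)·0.600) / (3) = 0.733
Iteration 2:
  x1 = (12 - (-3)·0.733) / (5) = 2.840
  x2 = (1 - (-2)·2.840) / (3) = 2.227
Iteration 3:
  x1 = (12 - (-3)·2.227) / (5) = 3.736
  x2 = (1 - (-2)·3.736) / (3) = 2.824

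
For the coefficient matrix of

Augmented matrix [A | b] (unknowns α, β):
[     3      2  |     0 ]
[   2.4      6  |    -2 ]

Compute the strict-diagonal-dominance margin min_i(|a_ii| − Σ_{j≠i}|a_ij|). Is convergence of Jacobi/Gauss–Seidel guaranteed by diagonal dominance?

1

row 1: |3| − (2) = 1
row 2: |6| − (2.4) = 3.6
minimum over rows = 1 → strictly diagonally dominant (convergence guaranteed)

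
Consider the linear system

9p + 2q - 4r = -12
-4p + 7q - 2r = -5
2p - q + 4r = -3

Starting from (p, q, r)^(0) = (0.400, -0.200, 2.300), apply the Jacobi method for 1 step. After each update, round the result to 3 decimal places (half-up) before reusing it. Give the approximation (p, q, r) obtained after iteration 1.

Iteration 1:
  p = (-12 - (2)·-0.200 - (-4)·2.300) / (9) = -0.267
  q = (-5 - (-4)·0.400 - (-2)·2.300) / (7) = 0.171
  r = (-3 - (2)·0.400 - (-1)·-0.200) / (4) = -1.000

(-0.267, 0.171, -1.000)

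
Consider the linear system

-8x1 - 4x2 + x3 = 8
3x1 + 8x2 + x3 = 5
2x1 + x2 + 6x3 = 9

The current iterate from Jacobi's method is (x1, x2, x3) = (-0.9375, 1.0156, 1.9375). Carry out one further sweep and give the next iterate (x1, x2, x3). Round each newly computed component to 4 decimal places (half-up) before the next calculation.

(-1.2656, 0.7344, 1.6432)

One sweep:
  x1 = (8 - (-4)·1.0156 - (1)·1.9375) / (-8) = -1.2656
  x2 = (5 - (3)·-0.9375 - (1)·1.9375) / (8) = 0.7344
  x3 = (9 - (2)·-0.9375 - (1)·1.0156) / (6) = 1.6432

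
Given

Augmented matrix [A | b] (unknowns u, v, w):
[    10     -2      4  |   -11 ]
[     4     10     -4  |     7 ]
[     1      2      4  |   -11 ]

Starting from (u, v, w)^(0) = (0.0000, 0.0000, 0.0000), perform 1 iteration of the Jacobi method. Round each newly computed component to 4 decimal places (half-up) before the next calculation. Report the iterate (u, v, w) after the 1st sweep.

Iteration 1:
  u = (-11 - (-2)·0.0000 - (4)·0.0000) / (10) = -1.1000
  v = (7 - (4)·0.0000 - (-4)·0.0000) / (10) = 0.7000
  w = (-11 - (1)·0.0000 - (2)·0.0000) / (4) = -2.7500

(-1.1000, 0.7000, -2.7500)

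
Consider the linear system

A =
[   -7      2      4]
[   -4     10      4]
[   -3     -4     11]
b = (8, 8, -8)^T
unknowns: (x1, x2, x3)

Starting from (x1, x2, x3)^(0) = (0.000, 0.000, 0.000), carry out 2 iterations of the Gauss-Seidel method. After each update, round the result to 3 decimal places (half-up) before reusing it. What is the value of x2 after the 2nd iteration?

Iteration 1:
  x1 = (8 - (2)·0.000 - (4)·0.000) / (-7) = -1.143
  x2 = (8 - (-4)·-1.143 - (4)·0.000) / (10) = 0.343
  x3 = (-8 - (-3)·-1.143 - (-4)·0.343) / (11) = -0.914
Iteration 2:
  x1 = (8 - (2)·0.343 - (4)·-0.914) / (-7) = -1.567
  x2 = (8 - (-4)·-1.567 - (4)·-0.914) / (10) = 0.539
  x3 = (-8 - (-3)·-1.567 - (-4)·0.539) / (11) = -0.959

0.539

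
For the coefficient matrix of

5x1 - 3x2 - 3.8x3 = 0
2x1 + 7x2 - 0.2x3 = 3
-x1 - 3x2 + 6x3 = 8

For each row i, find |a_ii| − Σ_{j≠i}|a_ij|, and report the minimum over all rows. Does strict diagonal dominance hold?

row 1: |5| − (3+3.8) = -1.8
row 2: |7| − (2+0.2) = 4.8
row 3: |6| − (1+3) = 2
minimum over rows = -1.8 → not strictly diagonally dominant

-1.8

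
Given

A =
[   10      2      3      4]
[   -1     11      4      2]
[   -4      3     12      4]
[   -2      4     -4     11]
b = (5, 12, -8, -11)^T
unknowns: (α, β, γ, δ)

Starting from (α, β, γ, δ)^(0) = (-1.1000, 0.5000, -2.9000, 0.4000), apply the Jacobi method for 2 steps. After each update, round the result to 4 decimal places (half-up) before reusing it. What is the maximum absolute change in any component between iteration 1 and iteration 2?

Iteration 1:
  α = (5 - (2)·0.5000 - (3)·-2.9000 - (4)·0.4000) / (10) = 1.1100
  β = (12 - (-1)·-1.1000 - (4)·-2.9000 - (2)·0.4000) / (11) = 1.9727
  γ = (-8 - (-4)·-1.1000 - (3)·0.5000 - (4)·0.4000) / (12) = -1.2917
  δ = (-11 - (-2)·-1.1000 - (4)·0.5000 - (-4)·-2.9000) / (11) = -2.4364
Iteration 2:
  α = (5 - (2)·1.9727 - (3)·-1.2917 - (4)·-2.4364) / (10) = 1.4675
  β = (12 - (-1)·1.1100 - (4)·-1.2917 - (2)·-2.4364) / (11) = 2.1045
  γ = (-8 - (-4)·1.1100 - (3)·1.9727 - (4)·-2.4364) / (12) = 0.0223
  δ = (-11 - (-2)·1.1100 - (4)·1.9727 - (-4)·-1.2917) / (11) = -1.9852
Change: (0.3575, 0.1318, 1.3140, 0.4512) → max |·| = 1.3140

1.3140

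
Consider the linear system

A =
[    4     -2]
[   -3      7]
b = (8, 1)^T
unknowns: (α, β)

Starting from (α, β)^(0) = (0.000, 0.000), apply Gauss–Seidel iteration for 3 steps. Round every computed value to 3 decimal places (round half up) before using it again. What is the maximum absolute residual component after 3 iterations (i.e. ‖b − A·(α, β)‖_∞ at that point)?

0.092

Iteration 1:
  α = (8 - (-2)·0.000) / (4) = 2.000
  β = (1 - (-3)·2.000) / (7) = 1.000
Iteration 2:
  α = (8 - (-2)·1.000) / (4) = 2.500
  β = (1 - (-3)·2.500) / (7) = 1.214
Iteration 3:
  α = (8 - (-2)·1.214) / (4) = 2.607
  β = (1 - (-3)·2.607) / (7) = 1.260
Residual b − A·x = (0.092, 0.001); ∞-norm = 0.092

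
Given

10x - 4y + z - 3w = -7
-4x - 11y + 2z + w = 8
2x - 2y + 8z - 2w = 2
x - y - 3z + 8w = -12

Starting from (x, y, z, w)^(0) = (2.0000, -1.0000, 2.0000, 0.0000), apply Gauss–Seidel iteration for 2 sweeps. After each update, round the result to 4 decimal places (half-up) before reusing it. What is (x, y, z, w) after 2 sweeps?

Iteration 1:
  x = (-7 - (-4)·-1.0000 - (1)·2.0000 - (-3)·0.0000) / (10) = -1.3000
  y = (8 - (-4)·-1.3000 - (2)·2.0000 - (1)·0.0000) / (-11) = 0.1091
  z = (2 - (2)·-1.3000 - (-2)·0.1091 - (-2)·0.0000) / (8) = 0.6023
  w = (-12 - (1)·-1.3000 - (-1)·0.1091 - (-3)·0.6023) / (8) = -1.0980
Iteration 2:
  x = (-7 - (-4)·0.1091 - (1)·0.6023 - (-3)·-1.0980) / (10) = -1.0460
  y = (8 - (-4)·-1.0460 - (2)·0.6023 - (1)·-1.0980) / (-11) = -0.3372
  z = (2 - (2)·-1.0460 - (-2)·-0.3372 - (-2)·-1.0980) / (8) = 0.1527
  w = (-12 - (1)·-1.0460 - (-1)·-0.3372 - (-3)·0.1527) / (8) = -1.3541

(-1.0460, -0.3372, 0.1527, -1.3541)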